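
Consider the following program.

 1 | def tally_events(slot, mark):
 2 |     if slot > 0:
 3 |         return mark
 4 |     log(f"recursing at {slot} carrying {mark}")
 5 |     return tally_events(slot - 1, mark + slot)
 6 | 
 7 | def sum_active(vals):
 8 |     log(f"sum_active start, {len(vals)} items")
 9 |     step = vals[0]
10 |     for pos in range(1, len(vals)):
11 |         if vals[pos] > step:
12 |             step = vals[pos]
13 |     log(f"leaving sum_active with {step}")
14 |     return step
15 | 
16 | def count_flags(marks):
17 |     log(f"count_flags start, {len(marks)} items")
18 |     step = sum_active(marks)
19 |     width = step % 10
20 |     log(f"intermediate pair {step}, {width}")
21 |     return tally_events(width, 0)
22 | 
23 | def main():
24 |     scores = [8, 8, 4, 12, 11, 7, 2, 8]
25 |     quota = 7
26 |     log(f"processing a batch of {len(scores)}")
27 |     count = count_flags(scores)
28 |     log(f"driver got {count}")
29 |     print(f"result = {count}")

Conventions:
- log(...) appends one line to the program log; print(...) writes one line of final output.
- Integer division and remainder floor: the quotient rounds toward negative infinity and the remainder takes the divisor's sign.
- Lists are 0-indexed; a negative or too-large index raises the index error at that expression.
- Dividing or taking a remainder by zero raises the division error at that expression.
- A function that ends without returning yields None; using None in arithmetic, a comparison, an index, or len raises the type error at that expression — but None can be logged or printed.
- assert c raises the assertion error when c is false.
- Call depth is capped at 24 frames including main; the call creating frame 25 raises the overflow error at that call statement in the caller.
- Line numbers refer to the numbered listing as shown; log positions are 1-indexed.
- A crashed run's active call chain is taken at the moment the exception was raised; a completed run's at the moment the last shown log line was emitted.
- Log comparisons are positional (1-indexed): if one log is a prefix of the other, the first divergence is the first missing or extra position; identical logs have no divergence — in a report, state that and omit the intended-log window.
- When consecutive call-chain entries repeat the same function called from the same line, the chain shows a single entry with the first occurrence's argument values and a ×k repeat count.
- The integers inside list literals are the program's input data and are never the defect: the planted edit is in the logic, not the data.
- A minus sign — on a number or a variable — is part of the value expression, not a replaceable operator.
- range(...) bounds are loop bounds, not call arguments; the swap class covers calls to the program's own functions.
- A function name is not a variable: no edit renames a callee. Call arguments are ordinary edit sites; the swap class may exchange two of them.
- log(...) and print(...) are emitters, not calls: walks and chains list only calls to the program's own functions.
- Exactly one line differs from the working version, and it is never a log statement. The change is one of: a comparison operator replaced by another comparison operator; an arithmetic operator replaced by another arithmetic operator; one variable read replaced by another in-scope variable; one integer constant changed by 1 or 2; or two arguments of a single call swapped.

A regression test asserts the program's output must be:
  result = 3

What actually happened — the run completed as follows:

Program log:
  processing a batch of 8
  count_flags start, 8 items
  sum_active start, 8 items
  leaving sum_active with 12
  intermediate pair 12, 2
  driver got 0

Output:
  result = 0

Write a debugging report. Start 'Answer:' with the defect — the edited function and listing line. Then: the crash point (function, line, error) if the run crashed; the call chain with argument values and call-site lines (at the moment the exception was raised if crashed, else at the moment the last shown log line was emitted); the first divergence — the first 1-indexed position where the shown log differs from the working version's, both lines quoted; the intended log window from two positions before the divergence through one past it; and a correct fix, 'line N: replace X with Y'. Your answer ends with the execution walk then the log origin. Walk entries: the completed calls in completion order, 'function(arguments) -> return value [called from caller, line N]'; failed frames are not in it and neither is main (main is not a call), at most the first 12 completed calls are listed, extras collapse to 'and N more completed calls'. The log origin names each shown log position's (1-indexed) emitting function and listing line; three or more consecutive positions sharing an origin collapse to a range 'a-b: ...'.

Answer: the defect is in tally_events at line 2.
Core observation: The log first diverges at position 6: the faulty run prints 'driver got 0' where the working version prints 'recursing at 2 carrying 0'.
Call chain: main.
First divergence: position 6 — shown 'driver got 0', intended 'recursing at 2 carrying 0'.
Intended log window:
  4: leaving sum_active with 12
  5: intermediate pair 12, 2
  6: recursing at 2 carrying 0
  7: recursing at 1 carrying 2
Execution walk:
  sum_active([8, 8, 4, 12, 11, 7, 2, 8]) -> 12  [called from count_flags, line 18]
  tally_events(2, 0) -> 0  [called from count_flags, line 21]
  count_flags([8, 8, 4, 12, 11, 7, 2, 8]) -> 0  [called from main, line 27]
Log line origins:
  1: emitted by main (line 26)
  2: emitted by count_flags (line 17)
  3: emitted by sum_active (line 8)
  4: emitted by sum_active (line 13)
  5: emitted by count_flags (line 20)
  6: emitted by main (line 28)
A correct fix: line 2: replace `>` with `<=`.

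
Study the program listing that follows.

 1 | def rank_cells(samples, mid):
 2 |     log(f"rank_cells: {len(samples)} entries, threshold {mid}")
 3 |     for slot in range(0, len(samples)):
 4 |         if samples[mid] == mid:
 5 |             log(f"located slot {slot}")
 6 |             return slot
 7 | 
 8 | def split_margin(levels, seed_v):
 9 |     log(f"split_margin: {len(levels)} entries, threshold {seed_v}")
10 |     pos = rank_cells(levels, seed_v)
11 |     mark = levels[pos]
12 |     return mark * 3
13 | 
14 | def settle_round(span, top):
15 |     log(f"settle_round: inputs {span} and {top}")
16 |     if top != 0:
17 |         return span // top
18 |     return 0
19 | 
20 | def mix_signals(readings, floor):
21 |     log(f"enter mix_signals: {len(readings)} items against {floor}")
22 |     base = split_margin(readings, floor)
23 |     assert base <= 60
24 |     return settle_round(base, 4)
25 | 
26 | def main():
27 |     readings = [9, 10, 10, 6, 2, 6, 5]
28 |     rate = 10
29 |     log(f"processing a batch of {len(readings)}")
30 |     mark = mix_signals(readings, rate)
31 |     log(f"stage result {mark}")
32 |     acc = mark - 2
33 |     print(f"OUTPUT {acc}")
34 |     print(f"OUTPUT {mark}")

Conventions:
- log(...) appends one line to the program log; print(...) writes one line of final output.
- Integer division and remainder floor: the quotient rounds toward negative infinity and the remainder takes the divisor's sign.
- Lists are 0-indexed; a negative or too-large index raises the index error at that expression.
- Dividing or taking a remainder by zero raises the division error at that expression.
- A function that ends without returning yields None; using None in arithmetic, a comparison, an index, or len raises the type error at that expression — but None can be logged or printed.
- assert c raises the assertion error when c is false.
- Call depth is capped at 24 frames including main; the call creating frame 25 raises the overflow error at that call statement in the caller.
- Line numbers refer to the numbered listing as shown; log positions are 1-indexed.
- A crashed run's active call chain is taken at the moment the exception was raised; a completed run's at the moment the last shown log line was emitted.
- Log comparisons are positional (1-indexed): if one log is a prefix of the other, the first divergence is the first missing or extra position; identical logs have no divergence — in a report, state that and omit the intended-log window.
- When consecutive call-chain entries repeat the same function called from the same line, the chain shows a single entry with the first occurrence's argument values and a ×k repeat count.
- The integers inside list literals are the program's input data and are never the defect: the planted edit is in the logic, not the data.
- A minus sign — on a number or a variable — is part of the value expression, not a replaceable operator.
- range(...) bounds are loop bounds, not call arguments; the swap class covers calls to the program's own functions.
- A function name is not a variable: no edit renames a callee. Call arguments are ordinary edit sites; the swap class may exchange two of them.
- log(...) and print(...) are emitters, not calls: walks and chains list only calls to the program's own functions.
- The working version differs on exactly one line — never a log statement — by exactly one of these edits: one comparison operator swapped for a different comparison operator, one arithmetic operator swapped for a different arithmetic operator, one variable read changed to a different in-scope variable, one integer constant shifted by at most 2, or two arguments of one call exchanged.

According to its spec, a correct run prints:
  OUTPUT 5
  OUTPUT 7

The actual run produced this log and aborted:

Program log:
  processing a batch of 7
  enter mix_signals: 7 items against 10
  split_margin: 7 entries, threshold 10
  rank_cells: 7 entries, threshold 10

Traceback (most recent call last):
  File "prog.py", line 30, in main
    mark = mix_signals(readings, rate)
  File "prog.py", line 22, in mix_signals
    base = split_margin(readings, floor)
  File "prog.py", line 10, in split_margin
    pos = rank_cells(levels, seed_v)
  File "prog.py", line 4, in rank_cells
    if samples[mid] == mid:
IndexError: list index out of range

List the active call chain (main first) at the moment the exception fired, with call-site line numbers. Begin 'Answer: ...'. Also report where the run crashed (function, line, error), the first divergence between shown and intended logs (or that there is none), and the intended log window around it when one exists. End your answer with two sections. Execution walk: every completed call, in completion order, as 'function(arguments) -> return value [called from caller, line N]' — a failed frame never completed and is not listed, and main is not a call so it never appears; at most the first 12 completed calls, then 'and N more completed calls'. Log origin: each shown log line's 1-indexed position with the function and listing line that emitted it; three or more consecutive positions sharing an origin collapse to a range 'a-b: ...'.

Answer: main -> mix_signals (called at line 30) -> split_margin (called at line 22) -> rank_cells (called at line 10).
Core observation: The faulty run's log stops after 4 lines; the working version's next line would be 'located slot 1'.
Crash: rank_cells, line 4, IndexError.
First divergence: position 5 (shown log ended at 4 lines; the working version continues: 'located slot 1').
Intended log window:
  3: split_margin: 7 entries, threshold 10
  4: rank_cells: 7 entries, threshold 10
  5: located slot 1
  6: settle_round: inputs 30 and 4
Execution walk:
  (no call completed)
Log origin:
  1: logged in main at line 29
  2: logged in mix_signals at line 21
  3: logged in split_margin at line 9
  4: logged in rank_cells at line 2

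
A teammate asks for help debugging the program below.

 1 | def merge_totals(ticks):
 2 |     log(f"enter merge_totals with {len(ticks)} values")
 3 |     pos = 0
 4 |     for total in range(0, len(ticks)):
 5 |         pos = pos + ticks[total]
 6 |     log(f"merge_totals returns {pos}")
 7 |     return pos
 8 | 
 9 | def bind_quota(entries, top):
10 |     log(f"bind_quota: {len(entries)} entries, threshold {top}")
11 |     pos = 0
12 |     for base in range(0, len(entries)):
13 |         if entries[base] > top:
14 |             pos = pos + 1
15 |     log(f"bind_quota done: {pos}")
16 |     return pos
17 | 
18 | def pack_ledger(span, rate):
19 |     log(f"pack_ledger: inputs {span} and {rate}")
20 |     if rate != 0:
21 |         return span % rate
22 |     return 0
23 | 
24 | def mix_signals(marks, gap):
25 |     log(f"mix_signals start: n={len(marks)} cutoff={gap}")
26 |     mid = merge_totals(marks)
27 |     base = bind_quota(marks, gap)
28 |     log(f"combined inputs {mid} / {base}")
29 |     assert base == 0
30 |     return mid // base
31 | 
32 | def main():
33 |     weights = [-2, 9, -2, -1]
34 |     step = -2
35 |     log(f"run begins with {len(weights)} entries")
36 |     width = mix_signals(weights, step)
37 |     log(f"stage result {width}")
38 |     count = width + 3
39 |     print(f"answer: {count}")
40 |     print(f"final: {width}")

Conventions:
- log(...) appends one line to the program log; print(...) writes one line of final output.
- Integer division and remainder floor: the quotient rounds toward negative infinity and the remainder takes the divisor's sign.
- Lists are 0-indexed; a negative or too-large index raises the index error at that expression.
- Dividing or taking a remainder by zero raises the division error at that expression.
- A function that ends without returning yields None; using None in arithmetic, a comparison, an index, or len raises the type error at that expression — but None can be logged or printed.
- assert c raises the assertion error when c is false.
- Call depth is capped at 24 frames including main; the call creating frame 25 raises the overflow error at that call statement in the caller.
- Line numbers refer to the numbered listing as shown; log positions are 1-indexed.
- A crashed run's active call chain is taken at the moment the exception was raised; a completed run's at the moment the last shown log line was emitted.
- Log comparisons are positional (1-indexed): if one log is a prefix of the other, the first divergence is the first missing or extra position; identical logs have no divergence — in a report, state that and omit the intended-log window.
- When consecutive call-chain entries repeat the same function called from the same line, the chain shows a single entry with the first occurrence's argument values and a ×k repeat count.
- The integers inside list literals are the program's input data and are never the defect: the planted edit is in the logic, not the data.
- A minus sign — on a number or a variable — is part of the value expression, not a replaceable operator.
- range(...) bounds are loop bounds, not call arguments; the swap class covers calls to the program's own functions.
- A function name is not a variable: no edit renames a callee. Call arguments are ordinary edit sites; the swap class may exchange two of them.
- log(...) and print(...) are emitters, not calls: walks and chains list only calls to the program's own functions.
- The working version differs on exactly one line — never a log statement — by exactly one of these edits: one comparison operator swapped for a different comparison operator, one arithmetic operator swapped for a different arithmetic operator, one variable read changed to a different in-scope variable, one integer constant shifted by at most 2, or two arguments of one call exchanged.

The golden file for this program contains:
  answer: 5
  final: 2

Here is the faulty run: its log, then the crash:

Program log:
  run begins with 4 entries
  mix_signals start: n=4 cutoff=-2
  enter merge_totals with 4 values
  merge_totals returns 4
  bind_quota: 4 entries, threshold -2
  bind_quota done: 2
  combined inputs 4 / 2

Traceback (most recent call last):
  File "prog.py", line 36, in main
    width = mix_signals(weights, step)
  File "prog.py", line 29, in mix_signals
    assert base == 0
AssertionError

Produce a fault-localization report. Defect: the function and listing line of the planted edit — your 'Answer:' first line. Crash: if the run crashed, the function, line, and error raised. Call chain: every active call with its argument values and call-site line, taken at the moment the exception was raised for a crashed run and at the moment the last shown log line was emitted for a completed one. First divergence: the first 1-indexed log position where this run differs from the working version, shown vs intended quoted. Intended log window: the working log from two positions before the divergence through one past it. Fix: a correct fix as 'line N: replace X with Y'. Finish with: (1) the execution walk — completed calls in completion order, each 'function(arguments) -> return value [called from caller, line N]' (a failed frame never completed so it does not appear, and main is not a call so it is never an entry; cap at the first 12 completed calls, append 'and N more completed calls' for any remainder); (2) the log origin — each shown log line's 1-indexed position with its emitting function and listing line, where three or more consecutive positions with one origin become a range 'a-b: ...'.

Answer: the defect is in mix_signals at line 29.
Key observation: Only 7 log lines were emitted before the run died; the intended continuation was 'stage result 2'.
Crash: mix_signals, line 29, AssertionError.
Call chain: main -> mix_signals([-2, 9, -2, -1], -2) (called at line 36).
First divergence: position 8 (shown log ended at 7 lines; the working version continues: 'stage result 2').
Intended log window:
  6: bind_quota done: 2
  7: combined inputs 4 / 2
  8: stage result 2
Execution walk:
  merge_totals([-2, 9, -2, -1]) -> 4  [called from mix_signals, line 26]
  bind_quota([-2, 9, -2, -1], -2) -> 2  [called from mix_signals, line 27]
Log origins:
  1 — main, line 35
  2 — mix_signals, line 25
  3 — merge_totals, line 2
  4 — merge_totals, line 6
  5 — bind_quota, line 10
  6 — bind_quota, line 15
  7 — mix_signals, line 28
A correct fix: line 29: replace `==` with `>`.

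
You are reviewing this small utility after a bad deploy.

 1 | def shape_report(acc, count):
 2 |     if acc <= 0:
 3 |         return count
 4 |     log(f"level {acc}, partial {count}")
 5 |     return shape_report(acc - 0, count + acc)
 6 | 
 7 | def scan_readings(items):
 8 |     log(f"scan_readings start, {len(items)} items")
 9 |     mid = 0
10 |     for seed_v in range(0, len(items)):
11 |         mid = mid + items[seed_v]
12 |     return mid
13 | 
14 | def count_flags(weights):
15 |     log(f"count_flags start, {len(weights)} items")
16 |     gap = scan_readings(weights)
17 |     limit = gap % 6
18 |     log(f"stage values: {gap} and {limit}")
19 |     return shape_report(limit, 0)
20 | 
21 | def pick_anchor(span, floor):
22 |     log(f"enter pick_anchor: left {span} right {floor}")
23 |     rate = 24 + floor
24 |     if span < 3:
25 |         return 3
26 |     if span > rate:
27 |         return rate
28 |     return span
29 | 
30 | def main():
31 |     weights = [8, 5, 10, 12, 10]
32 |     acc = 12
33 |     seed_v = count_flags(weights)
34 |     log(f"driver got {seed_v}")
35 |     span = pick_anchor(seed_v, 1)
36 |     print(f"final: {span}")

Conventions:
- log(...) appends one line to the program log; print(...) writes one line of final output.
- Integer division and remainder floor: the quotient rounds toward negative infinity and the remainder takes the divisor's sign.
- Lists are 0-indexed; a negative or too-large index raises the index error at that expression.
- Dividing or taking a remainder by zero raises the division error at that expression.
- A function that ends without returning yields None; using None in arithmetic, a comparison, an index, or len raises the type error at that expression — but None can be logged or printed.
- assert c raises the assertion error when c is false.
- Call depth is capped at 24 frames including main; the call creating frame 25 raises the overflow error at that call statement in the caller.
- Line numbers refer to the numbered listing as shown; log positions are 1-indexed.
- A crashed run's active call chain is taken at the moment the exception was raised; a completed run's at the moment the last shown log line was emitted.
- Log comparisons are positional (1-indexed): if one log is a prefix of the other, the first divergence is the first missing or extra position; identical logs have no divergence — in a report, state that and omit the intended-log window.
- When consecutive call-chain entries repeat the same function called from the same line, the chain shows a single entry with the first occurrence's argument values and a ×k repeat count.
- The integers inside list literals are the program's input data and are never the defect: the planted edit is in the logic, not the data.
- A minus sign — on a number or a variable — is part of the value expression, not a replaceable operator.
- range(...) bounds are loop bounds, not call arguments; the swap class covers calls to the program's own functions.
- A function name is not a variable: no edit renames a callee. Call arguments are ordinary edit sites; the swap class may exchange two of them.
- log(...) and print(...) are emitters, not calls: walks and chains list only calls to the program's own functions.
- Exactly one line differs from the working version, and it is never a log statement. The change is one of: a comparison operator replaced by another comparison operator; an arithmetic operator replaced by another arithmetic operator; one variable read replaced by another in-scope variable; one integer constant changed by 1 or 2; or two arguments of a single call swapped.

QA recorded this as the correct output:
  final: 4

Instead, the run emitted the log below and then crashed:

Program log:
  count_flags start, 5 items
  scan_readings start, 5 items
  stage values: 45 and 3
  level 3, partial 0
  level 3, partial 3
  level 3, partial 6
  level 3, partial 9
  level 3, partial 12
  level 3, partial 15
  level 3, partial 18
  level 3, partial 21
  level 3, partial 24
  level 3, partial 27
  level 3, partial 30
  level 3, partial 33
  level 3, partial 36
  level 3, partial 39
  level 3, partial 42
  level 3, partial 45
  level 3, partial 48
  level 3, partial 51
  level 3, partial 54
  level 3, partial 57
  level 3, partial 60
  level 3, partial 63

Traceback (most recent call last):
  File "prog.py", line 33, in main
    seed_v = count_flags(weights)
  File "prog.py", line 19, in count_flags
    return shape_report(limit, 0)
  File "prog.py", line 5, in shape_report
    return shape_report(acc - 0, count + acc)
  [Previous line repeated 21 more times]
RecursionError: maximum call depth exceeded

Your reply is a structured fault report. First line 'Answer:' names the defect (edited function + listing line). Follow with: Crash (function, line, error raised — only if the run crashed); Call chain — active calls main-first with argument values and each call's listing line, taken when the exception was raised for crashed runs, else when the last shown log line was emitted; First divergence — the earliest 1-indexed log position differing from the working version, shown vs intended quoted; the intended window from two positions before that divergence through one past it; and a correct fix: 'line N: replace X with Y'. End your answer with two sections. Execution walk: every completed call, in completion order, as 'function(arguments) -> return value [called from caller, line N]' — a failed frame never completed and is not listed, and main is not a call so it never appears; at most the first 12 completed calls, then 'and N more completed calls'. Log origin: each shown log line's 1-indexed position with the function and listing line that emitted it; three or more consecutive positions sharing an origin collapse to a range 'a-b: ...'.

Answer: the defect is in shape_report at line 5.
The tell: The log first diverges at position 5: the faulty run prints 'level 3, partial 3' where the working version prints 'level 1, partial 3'.
Crash: shape_report, line 5, RecursionError.
Call chain: main -> count_flags([8, 5, 10, 12, 10]) (called at line 33) -> shape_report(3, 0) (called at line 19) -> shape_report(3, 3) (called at line 5) ×21.
First divergence: at position 5 the run shows 'level 3, partial 3' where the working version logs 'level 1, partial 3'.
Intended log window:
  3: stage values: 45 and 3
  4: level 3, partial 0
  5: level 1, partial 3
  6: driver got 4
Execution walk:
  scan_readings([8, 5, 10, 12, 10]) -> 45  [called from count_flags, line 16]
Log line origins:
  1 — count_flags, line 15
  2 — scan_readings, line 8
  3 — count_flags, line 18
  4-25 — shape_report, line 4
A correct fix: line 5: replace `0` with `2`.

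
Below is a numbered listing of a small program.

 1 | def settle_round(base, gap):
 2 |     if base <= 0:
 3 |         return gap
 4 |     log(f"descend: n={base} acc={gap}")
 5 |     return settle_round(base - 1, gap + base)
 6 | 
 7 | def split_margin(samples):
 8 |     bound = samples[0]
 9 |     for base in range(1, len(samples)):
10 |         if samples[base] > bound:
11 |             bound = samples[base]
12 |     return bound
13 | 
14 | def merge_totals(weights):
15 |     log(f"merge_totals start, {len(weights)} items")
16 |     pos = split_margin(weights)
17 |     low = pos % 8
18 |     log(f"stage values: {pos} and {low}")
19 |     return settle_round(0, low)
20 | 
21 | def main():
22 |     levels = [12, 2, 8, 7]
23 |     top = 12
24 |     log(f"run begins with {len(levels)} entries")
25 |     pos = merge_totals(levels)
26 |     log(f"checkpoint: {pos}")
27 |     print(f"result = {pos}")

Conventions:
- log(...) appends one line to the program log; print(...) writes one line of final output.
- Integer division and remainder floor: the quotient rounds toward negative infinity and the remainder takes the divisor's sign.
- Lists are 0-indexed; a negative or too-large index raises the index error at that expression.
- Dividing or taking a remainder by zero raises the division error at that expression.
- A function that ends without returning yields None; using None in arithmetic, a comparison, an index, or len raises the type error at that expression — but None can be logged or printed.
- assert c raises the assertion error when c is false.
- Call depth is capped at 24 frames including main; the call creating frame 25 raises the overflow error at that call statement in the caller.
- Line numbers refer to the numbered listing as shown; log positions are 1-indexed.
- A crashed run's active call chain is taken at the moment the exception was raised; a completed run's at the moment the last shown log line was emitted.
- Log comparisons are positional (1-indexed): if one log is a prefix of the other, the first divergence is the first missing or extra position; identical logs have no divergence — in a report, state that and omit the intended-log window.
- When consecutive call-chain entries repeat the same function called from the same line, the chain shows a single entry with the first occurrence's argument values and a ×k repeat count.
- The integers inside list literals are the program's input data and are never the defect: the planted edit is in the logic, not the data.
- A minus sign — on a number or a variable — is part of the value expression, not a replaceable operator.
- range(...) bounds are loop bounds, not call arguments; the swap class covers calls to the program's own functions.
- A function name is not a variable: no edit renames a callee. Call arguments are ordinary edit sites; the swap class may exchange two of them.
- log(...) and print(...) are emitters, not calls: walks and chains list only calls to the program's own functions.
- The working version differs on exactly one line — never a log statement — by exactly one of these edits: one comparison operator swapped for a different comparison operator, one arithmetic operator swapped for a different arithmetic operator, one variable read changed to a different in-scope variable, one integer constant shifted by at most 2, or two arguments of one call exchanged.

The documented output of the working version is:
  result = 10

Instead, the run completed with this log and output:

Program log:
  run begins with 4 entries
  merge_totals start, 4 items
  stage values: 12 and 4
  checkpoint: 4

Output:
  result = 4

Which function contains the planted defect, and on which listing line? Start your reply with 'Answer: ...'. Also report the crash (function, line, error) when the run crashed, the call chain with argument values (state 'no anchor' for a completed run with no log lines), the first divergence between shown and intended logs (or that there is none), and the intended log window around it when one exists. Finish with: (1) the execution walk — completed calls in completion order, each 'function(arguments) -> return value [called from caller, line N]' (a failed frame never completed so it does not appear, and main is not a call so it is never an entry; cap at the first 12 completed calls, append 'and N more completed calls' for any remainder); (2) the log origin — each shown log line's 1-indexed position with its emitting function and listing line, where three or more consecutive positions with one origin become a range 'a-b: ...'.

Answer: the defect is in merge_totals at line 19.
The tell: Position 4 is the first bad log line: 'checkpoint: 4' should read 'descend: n=4 acc=0'.
Call chain: main.
First divergence: position 4; shown 'checkpoint: 4' vs intended 'descend: n=4 acc=0'.
Intended log window:
  2: merge_totals start, 4 items
  3: stage values: 12 and 4
  4: descend: n=4 acc=0
  5: descend: n=3 acc=4
Execution walk:
  split_margin([12, 2, 8, 7]) -> 12  [called from merge_totals, line 16]
  settle_round(0, 4) -> 4  [called from merge_totals, line 19]
  merge_totals([12, 2, 8, 7]) -> 4  [called from main, line 25]
Log origin:
  1: emitted by main (line 24)
  2: emitted by merge_totals (line 15)
  3: emitted by merge_totals (line 18)
  4: emitted by main (line 26)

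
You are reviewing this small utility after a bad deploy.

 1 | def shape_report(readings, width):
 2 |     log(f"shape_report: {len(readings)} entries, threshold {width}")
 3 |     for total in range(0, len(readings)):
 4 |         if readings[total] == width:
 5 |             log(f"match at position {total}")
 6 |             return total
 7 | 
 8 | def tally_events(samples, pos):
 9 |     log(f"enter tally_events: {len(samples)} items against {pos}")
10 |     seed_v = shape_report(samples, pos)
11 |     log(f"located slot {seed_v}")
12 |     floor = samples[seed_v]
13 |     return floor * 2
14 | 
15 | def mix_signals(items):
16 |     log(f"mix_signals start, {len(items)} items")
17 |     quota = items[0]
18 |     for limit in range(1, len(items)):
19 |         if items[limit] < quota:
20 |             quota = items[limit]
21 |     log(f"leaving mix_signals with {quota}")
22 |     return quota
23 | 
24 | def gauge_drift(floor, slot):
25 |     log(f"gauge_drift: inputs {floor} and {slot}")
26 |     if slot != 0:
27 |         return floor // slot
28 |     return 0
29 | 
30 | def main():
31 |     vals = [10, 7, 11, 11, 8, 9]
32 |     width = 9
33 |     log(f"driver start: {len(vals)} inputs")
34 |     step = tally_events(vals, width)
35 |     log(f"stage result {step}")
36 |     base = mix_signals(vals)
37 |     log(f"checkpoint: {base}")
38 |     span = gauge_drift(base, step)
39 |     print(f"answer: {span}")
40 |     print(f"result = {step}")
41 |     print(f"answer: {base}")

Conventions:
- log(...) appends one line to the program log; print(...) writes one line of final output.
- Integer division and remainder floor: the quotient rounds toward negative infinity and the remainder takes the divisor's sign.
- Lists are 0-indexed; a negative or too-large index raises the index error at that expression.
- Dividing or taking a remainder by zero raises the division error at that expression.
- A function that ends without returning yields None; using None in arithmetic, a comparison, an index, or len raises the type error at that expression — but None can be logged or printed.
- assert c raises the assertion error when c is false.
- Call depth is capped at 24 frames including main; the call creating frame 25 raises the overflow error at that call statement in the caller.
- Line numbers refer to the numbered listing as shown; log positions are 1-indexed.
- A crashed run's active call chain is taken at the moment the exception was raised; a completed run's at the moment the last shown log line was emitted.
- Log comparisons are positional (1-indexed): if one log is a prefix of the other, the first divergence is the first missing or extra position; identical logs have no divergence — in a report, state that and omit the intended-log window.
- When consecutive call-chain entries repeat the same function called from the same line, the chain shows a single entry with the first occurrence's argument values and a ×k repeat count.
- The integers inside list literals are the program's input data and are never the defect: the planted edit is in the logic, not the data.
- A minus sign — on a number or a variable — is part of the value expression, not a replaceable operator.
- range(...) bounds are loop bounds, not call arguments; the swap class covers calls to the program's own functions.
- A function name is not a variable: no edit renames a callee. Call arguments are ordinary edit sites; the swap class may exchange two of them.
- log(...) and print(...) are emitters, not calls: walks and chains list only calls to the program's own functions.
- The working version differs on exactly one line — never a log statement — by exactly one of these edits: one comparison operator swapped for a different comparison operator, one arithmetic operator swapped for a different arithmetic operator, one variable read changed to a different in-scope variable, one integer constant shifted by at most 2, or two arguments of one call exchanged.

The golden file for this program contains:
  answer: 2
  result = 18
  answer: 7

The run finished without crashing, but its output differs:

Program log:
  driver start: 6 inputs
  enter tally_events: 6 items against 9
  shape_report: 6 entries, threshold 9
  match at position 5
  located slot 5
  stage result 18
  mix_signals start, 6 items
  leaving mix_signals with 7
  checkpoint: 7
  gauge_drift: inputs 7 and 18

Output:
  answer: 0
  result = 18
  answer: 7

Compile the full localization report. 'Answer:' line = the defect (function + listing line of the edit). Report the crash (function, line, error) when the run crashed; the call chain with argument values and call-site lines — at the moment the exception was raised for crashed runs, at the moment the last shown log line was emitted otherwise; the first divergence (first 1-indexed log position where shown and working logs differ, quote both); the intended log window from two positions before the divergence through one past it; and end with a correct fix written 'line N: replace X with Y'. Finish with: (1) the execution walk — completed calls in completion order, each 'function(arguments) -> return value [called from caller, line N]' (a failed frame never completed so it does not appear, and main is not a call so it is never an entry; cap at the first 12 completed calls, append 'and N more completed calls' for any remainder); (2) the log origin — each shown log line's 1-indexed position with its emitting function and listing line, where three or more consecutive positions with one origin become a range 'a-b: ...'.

Answer: the defect is in main at line 38.
The tell: Everything matches until log position 10, which reads 'gauge_drift: inputs 7 and 18' in place of 'gauge_drift: inputs 18 and 7'.
Call chain: main -> gauge_drift(7, 18) (called at line 38).
First divergence: position 10 — shown 'gauge_drift: inputs 7 and 18', intended 'gauge_drift: inputs 18 and 7'.
Intended log window:
  8: leaving mix_signals with 7
  9: checkpoint: 7
  10: gauge_drift: inputs 18 and 7
Execution walk:
  shape_report([10, 7, 11, 11, 8, 9], 9) -> 5  [called from tally_events, line 10]
  tally_events([10, 7, 11, 11, 8, 9], 9) -> 18  [called from main, line 34]
  mix_signals([10, 7, 11, 11, 8, 9]) -> 7  [called from main, line 36]
  gauge_drift(7, 18) -> 0  [called from main, line 38]
Log origin:
  1: from main, line 33
  2: from tally_events, line 9
  3: from shape_report, line 2
  4: from shape_report, line 5
  5: from tally_events, line 11
  6: from main, line 35
  7: from mix_signals, line 16
  8: from mix_signals, line 21
  9: from main, line 37
  10: from gauge_drift, line 25
A correct fix: line 38: replace `gauge_drift(base, step)` with `gauge_drift(step, base)`.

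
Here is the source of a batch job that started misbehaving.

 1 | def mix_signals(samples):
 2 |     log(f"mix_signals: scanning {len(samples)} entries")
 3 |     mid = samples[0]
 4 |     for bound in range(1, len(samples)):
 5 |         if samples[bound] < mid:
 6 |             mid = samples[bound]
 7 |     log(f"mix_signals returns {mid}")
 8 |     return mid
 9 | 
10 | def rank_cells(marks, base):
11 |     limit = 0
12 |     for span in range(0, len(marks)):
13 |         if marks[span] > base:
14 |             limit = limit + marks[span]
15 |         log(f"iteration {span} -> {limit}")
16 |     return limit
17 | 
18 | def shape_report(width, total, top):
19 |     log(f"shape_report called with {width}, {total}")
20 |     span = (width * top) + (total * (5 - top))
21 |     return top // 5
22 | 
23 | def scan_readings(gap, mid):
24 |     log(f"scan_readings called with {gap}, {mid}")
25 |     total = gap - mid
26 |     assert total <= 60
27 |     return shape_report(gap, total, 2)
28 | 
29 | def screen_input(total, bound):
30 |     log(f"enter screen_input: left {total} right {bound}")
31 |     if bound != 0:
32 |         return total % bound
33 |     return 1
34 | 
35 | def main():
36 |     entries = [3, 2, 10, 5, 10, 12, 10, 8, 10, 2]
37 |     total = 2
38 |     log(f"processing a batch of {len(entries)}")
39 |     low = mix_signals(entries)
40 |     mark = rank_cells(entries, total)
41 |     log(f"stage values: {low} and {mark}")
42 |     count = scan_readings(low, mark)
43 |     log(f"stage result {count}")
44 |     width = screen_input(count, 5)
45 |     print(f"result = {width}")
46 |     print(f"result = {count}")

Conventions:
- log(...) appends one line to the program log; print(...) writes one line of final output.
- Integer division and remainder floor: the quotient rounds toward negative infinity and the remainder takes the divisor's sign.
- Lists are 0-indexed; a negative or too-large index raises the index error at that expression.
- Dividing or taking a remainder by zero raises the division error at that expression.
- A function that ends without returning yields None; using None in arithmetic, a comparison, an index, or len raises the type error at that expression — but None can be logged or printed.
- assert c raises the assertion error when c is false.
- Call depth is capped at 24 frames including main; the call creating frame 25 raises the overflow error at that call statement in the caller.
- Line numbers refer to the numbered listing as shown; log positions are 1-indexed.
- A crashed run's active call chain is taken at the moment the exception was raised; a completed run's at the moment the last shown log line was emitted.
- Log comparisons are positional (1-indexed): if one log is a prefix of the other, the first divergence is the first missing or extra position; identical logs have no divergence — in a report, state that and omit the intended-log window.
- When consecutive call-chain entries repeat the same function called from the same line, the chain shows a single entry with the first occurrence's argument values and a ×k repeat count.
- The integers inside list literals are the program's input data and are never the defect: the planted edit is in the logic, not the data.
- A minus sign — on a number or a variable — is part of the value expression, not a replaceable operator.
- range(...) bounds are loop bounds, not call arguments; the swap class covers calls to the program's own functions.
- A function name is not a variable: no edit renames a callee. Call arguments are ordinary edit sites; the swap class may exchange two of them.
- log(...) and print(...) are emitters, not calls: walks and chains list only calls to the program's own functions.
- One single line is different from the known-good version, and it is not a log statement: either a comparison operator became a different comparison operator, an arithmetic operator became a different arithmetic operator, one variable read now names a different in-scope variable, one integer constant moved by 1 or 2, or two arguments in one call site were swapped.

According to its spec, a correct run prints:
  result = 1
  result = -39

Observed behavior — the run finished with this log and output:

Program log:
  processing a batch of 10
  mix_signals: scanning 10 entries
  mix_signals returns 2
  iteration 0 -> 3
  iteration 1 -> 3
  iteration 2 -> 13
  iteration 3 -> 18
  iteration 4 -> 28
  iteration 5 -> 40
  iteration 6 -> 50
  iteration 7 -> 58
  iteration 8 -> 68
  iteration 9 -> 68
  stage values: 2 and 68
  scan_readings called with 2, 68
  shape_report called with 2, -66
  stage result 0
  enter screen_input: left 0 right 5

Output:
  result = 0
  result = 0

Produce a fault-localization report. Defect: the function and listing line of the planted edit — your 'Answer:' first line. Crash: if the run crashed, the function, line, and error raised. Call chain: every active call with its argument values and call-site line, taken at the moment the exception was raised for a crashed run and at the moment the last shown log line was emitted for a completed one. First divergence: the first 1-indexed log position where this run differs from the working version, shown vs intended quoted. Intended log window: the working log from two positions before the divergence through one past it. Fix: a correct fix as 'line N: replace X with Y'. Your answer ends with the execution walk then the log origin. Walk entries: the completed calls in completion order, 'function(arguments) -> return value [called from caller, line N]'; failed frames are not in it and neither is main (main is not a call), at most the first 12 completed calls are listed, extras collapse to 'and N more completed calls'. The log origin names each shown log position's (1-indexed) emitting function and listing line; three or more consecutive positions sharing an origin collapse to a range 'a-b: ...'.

Answer: the defect is in shape_report at line 21.
Key observation: The earliest visible damage is log position 17 — 'stage result 0' rather than the intended 'stage result -39'.
Call chain: main -> screen_input(0, 5) (called at line 44).
First divergence: position 17 — the shown line 'stage result 0' should read 'stage result -39'.
Intended log window:
  15: scan_readings called with 2, 68
  16: shape_report called with 2, -66
  17: stage result -39
  18: enter screen_input: left -39 right 5
Execution walk:
  mix_signals([3, 2, 10, 5, 10, 12, 10, 8, 10, 2]) -> 2  [called from main, line 39]
  rank_cells([3, 2, 10, 5, 10, 12, 10, 8, 10, 2], 2) -> 68  [called from main, line 40]
  shape_report(2, -66, 2) -> 0  [called from scan_readings, line 27]
  scan_readings(2, 68) -> 0  [called from main, line 42]
  screen_input(0, 5) -> 0  [called from main, line 44]
Log line origins:
  1: logged in main at line 38
  2: logged in mix_signals at line 2
  3: logged in mix_signals at line 7
  4-13: logged in rank_cells at line 15
  14: logged in main at line 41
  15: logged in scan_readings at line 24
  16: logged in shape_report at line 19
  17: logged in main at line 43
  18: logged in screen_input at line 30
A correct fix: line 21: replace `top` with `span`.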